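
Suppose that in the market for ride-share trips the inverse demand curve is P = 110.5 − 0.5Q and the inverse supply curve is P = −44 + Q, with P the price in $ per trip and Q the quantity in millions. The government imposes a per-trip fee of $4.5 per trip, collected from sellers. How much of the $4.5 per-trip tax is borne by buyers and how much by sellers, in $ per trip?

Inverting to Q(P) form: Qd = 221 − 2P; Qs = P + 44.
Without the tax, 221 − 2P = P + 44 gives 3P = 177, so P* = $59 and Q* = 103.
With the tax collected from sellers, supply shifts: Qs = (P − 4.5) + 44.
Solving gives Q = 100 with buyers paying $60.5 and sellers receiving $56 (the $4.5 wedge).
Burden on buyers: $1.5; on sellers: $3. (They sum to $4.5.)

Buyers bear $1.5 per trip; sellers bear $3 per trip.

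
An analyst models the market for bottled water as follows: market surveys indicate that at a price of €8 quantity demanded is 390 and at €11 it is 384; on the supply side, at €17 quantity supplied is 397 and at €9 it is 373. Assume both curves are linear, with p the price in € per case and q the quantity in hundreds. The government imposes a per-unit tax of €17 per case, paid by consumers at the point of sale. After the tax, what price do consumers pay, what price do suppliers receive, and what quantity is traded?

Consumers pay €22.2; suppliers receive €5.2; quantity = 361.6.

Demand slope: (384 − 390)/(11 − 8) = -2, so qd = 406 − 2p.
Supply slope: (373 − 397)/(9 − 17) = 3, so qs = 3p + 346.
Without the tax, 406 − 2p = 3p + 346 gives 5p = 60, so p* = €12 and q* = 382.
With the tax collected from consumers, demand (in seller-price terms) shifts: qd = 406 − 2(p + 17).
Solving gives q = 361.6 with consumers paying €22.2 and suppliers receiving €5.2 (the €17 wedge).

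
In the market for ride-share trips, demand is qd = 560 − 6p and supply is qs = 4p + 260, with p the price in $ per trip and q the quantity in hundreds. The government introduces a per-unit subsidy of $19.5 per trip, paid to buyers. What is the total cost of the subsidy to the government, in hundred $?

Before the subsidy: set 560 − 6p = 4p + 260 → p* = $30, q* = 380.
With a per-unit subsidy paid to buyers, each effectively pays p − 19.5, so demand becomes qd = 560 − 6(p − 19.5).
Solving gives q = 426.8 with buyers paying $22.2 and sellers receiving $41.7 (the $19.5 wedge).
Outlay = t · Q = 19.5 · 426.8 = $8322.6.

Government outlay = $8322.6 hundred.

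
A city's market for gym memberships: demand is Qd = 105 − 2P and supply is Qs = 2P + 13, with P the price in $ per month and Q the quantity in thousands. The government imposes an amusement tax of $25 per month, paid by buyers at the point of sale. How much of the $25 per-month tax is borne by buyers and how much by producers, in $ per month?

Buyers bear $12.5 per month; producers bear $12.5 per month.

Before the tax: set 105 − 2P = 2P + 13 → P* = $23, Q* = 59.
With the tax collected from buyers, demand (in seller-price terms) shifts: Qd = 105 − 2(P + 25).
New equilibrium: buyers pay $35.5, producers receive $10.5, Q = 34. (Wedge: Pb − Ps = 25.)
Burden on buyers: $12.5; on producers: $12.5. (They sum to $25.)
The less price-elastic side of the market bears the larger share of a per-unit tax.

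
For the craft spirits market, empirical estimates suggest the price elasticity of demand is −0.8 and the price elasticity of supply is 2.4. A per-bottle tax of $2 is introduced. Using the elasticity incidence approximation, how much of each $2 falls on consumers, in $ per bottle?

Incidence ratio: consumers' share ≈ εs / (εs + |εd|) = 2.4 / (2.4 + 0.8) = 0.75.
So consumers bear ≈ 0.75 × $2 = $1.5; sellers bear $0.5.

Consumers bear ≈ $1.5 per bottle.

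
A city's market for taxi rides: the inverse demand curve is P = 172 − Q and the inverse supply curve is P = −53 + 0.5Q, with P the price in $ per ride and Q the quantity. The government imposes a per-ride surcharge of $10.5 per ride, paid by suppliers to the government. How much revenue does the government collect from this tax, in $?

Rewrite in direct form: Qd = 172 − P and Qs = 2P + 106.
Without the tax, 172 − P = 2P + 106 gives 3P = 66, so P* = $22 and Q* = 150.
With the tax collected from suppliers, supply shifts: Qs = 2(P − 10.5) + 106.
Solving gives Q = 143 with consumers paying $29 and suppliers receiving $18.5 (the $10.5 wedge).
Revenue = t · Q = 10.5 · 143 = $1501.5.

Tax revenue = $1501.5.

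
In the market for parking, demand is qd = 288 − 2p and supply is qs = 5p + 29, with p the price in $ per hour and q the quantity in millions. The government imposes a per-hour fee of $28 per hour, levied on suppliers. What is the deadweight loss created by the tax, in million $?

Deadweight loss = $560 million.

Before the tax: set 288 − 2p = 5p + 29 → p* = $37, q* = 214.
With the tax collected from suppliers, supply shifts: qs = 5(p − 28) + 29.
Solving gives q = 174 with buyers paying $57 and suppliers receiving $29 (the $28 wedge).
Quantity falls by |ΔQ| = |214 − 174| = 40.
DWL = ½ · t · |ΔQ| = ½ · 28 · 40 = $560.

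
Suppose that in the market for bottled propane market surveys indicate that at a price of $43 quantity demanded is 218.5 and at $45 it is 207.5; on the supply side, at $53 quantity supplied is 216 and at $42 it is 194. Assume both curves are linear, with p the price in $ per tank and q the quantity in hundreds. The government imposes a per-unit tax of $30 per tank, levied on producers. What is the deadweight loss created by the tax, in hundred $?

Deadweight loss = $660 hundred.

Demand slope: (207.5 − 218.5)/(45 − 43) = -5.5, so qd = 455 − 5.5p.
Supply slope: (194 − 216)/(42 − 53) = 2, so qs = 2p + 110.
Before the tax: set 455 − 5.5p = 2p + 110 → p* = $46, q* = 202.
With the tax collected from producers, supply shifts: qs = 2(p − 30) + 110.
Solving gives q = 158 with buyers paying $54 and producers receiving $24 (the $30 wedge).
Quantity falls by |ΔQ| = |202 − 158| = 44.
DWL = ½ · t · |ΔQ| = ½ · 30 · 44 = $660.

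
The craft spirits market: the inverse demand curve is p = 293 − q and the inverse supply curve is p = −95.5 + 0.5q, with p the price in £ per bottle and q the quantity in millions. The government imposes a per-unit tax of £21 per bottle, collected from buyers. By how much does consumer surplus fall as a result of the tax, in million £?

Consumer surplus falls by £3528 million.

Inverting to q(p) form: qd = 293 − p; qs = 2p + 191.
Without the tax, 293 − p = 2p + 191 gives 3p = 102, so p* = £34 and q* = 259.
With the tax collected from buyers, demand (in seller-price terms) shifts: qd = 293 − (p + 21).
New equilibrium: buyers pay £48, sellers receive £27, q = 245. (Wedge: pb − ps = 21.)
ΔCS is the trapezoid between Q = 245 and Q = 259 of height £14: ½ · (259 + 245) · 14 = £3528.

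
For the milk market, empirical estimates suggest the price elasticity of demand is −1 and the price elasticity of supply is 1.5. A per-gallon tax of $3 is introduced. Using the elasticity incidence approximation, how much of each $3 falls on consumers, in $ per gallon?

Consumers bear ≈ $1.8 per gallon.

Incidence ratio: consumers' share ≈ εs / (εs + |εd|) = 1.5 / (1.5 + 1) = 0.6.
So consumers bear ≈ 0.6 × $3 = $1.8; sellers bear $1.2.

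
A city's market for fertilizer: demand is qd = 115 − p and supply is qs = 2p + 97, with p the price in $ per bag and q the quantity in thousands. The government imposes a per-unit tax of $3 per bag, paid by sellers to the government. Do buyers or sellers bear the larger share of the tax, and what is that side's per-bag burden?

Before the tax: set 115 − p = 2p + 97 → p* = $6, q* = 109.
With the tax collected from sellers, supply shifts: qs = 2(p − 3) + 97.
Solving gives q = 107 with buyers paying $8 and sellers receiving $5 (the $3 wedge).
Per-bag burden: buyers $2, sellers $1.
Buyers take the larger share because demand is less price-elastic here (demand slope 1 vs supply slope 2).
The less price-elastic side of the market bears the larger share of a per-unit tax.

Buyers bear the larger share: $2 per bag.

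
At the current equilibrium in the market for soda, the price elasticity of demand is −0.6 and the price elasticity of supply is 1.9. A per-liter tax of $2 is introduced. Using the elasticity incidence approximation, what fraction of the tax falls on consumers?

Consumers' share ≈ 0.76.

Incidence ratio: consumers' share ≈ εs / (εs + |εd|) = 1.9 / (1.9 + 0.6) = 0.76.
Supply is the more elastic side, so consumers bear the larger share.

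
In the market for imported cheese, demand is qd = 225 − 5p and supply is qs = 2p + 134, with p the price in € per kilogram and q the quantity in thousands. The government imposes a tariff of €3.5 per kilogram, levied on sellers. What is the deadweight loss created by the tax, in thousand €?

Without the tax, 225 − 5p = 2p + 134 gives 7p = 91, so p* = €13 and q* = 160.
With the tax collected from sellers, supply shifts: qs = 2(p − 3.5) + 134.
New equilibrium: buyers pay €14, sellers receive €10.5, q = 155. (Wedge: pb − ps = 3.5.)
Quantity falls by |ΔQ| = |160 − 155| = 5.
DWL = ½ · t · |ΔQ| = ½ · 3.5 · 5 = €8.75.

Deadweight loss = €8.75 thousand.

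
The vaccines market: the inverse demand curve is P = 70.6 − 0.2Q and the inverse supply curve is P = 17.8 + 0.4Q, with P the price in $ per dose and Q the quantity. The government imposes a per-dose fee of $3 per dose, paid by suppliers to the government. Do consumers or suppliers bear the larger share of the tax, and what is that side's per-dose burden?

Suppliers bear the larger share: $2 per dose.

Rewrite in direct form: Qd = 353 − 5P and Qs = 2.5P − 44.5.
Without the tax, 353 − 5P = 2.5P − 44.5 gives 7.5P = 397.5, so P* = $53 and Q* = 88.
With the tax collected from suppliers, supply shifts: Qs = 2.5(P − 3) − 44.5.
New equilibrium: consumers pay $54, suppliers receive $51, Q = 83. (Wedge: Pb − Ps = 3.)
Per-dose burden: consumers $1, suppliers $2.
Suppliers take the larger share because supply is less price-elastic here (demand slope 5 vs supply slope 2.5).
The less price-elastic side of the market bears the larger share of a per-unit tax.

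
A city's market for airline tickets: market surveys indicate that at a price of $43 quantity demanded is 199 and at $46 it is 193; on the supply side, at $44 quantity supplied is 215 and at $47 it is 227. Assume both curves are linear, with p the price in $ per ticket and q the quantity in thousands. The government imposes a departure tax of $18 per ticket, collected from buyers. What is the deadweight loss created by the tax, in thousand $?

Deadweight loss = $216 thousand.

Demand slope: (193 − 199)/(46 − 43) = -2, so qd = 285 − 2p.
Supply slope: (227 − 215)/(47 − 44) = 4, so qs = 4p + 39.
Without the tax, 285 − 2p = 4p + 39 gives 6p = 246, so p* = $41 and q* = 203.
With the tax collected from buyers, demand (in seller-price terms) shifts: qd = 285 − 2(p + 18).
New equilibrium: buyers pay $53, suppliers receive $35, q = 179. (Wedge: pb − ps = 18.)
Quantity falls by |ΔQ| = |203 − 179| = 24.
DWL = ½ · t · |ΔQ| = ½ · 18 · 24 = $216.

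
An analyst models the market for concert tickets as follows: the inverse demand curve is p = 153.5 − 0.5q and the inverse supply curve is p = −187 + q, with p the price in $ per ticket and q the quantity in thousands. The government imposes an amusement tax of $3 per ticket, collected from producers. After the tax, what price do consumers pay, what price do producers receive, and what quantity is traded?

Consumers pay $41; producers receive $38; quantity = 225.

Inverting to q(p) form: qd = 307 − 2p; qs = p + 187.
Before the tax: set 307 − 2p = p + 187 → p* = $40, q* = 227.
With the tax collected from producers, supply shifts: qs = (p − 3) + 187.
Solving gives q = 225 with consumers paying $41 and producers receiving $38 (the $3 wedge).
The less price-elastic side of the market bears the larger share of a per-unit tax.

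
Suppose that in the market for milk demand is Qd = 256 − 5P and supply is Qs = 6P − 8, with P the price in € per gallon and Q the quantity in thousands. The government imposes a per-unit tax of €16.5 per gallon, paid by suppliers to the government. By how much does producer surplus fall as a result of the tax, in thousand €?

Before the tax: set 256 − 5P = 6P − 8 → P* = €24, Q* = 136.
With the tax collected from suppliers, supply shifts: Qs = 6(P − 16.5) − 8.
New equilibrium: buyers pay €33, suppliers receive €16.5, Q = 91. (Wedge: Pb − Ps = 16.5.)
ΔPS is the trapezoid between Q = 91 and Q = 136 of height €7.5: ½ · (136 + 91) · 7.5 = €851.25.

Producer surplus falls by €851.25 thousand.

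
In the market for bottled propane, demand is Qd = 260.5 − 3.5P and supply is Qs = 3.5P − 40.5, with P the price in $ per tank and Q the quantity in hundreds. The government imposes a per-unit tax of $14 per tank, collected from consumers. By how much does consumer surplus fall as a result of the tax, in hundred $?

Consumer surplus falls by $684.25 hundred.

Before the tax: set 260.5 − 3.5P = 3.5P − 40.5 → P* = $43, Q* = 110.
With the tax collected from consumers, demand (in seller-price terms) shifts: Qd = 260.5 − 3.5(P + 14).
Solving gives Q = 85.5 with consumers paying $50 and suppliers receiving $36 (the $14 wedge).
ΔCS is the trapezoid between Q = 85.5 and Q = 110 of height $7: ½ · (110 + 85.5) · 7 = $684.25.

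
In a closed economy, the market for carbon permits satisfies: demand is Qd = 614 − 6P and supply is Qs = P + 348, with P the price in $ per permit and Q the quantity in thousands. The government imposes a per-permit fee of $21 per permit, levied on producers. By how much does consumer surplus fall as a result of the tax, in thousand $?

Consumer surplus falls by $1131 thousand.

Before the tax: set 614 − 6P = P + 348 → P* = $38, Q* = 386.
With the tax collected from producers, supply shifts: Qs = (P − 21) + 348.
New equilibrium: consumers pay $41, producers receive $20, Q = 368. (Wedge: Pb − Ps = 21.)
ΔCS is the trapezoid between Q = 368 and Q = 386 of height $3: ½ · (386 + 368) · 3 = $1131.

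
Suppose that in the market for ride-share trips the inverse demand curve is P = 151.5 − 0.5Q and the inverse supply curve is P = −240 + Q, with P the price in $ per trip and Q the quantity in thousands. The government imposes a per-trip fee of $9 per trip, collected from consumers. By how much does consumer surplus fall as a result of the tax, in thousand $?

Rewrite in direct form: Qd = 303 − 2P and Qs = P + 240.
Without the tax, 303 − 2P = P + 240 gives 3P = 63, so P* = $21 and Q* = 261.
With the tax collected from consumers, demand (in seller-price terms) shifts: Qd = 303 − 2(P + 9).
New equilibrium: consumers pay $24, sellers receive $15, Q = 255. (Wedge: Pb − Ps = 9.)
ΔCS is the trapezoid between Q = 255 and Q = 261 of height $3: ½ · (261 + 255) · 3 = $774.

Consumer surplus falls by $774 thousand.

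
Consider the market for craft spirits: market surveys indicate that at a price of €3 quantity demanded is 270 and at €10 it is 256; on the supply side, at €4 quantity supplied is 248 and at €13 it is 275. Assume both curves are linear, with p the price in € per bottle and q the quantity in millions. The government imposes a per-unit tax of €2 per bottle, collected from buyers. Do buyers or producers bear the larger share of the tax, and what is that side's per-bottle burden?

Demand slope: (256 − 270)/(10 − 3) = -2, so qd = 276 − 2p.
Supply slope: (275 − 248)/(13 − 4) = 3, so qs = 3p + 236.
Without the tax, 276 − 2p = 3p + 236 gives 5p = 40, so p* = €8 and q* = 260.
With the tax collected from buyers, demand (in seller-price terms) shifts: qd = 276 − 2(p + 2).
New equilibrium: buyers pay €9.2, producers receive €7.2, q = 257.6. (Wedge: pb − ps = 2.)
Per-bottle burden: buyers €1.2, producers €0.8.
Buyers take the larger share because demand is less price-elastic here (demand slope 2 vs supply slope 3).

Buyers bear the larger share: €1.2 per bottle.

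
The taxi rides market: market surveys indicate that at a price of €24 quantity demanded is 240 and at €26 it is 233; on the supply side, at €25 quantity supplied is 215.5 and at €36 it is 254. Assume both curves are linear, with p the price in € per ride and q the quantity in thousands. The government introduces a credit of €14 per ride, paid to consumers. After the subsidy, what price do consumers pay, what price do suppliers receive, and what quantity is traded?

Consumers pay €21; suppliers receive €35; quantity = 250.5.

Demand slope: (233 − 240)/(26 − 24) = -3.5, so qd = 324 − 3.5p.
Supply slope: (254 − 215.5)/(36 − 25) = 3.5, so qs = 3.5p + 128.
Before the subsidy: set 324 − 3.5p = 3.5p + 128 → p* = €28, q* = 226.
With a per-unit subsidy paid to consumers, each effectively pays p − 14, so demand becomes qd = 324 − 3.5(p − 14).
New equilibrium: consumers pay €21, suppliers receive €35, q = 250.5. (Wedge: pb − ps = −14.)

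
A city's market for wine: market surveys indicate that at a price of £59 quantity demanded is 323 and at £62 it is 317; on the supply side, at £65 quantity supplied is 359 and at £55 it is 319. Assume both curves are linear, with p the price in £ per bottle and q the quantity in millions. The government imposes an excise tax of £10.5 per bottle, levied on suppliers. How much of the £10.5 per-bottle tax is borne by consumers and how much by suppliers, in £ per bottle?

Consumers bear £7 per bottle; suppliers bear £3.5 per bottle.

Demand slope: (317 − 323)/(62 − 59) = -2, so qd = 441 − 2p.
Supply slope: (319 − 359)/(55 − 65) = 4, so qs = 4p + 99.
Without the tax, 441 − 2p = 4p + 99 gives 6p = 342, so p* = £57 and q* = 327.
With the tax collected from suppliers, supply shifts: qs = 4(p − 10.5) + 99.
Solving gives q = 313 with consumers paying £64 and suppliers receiving £53.5 (the £10.5 wedge).
Burden on consumers: £7; on suppliers: £3.5. (They sum to £10.5.)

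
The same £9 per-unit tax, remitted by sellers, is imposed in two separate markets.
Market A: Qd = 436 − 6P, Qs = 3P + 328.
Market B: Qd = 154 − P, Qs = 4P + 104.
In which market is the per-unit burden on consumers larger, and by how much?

Market B, by £4.2.

Market A: pre-tax P* = £12, Q* = 364; post-tax Q = 346; per-unit burden on consumers = £3.
Market B: pre-tax P* = £10, Q* = 144; post-tax Q = 136.8; per-unit burden on consumers = £7.2.
Difference: £3 vs £7.2 → market B is larger by £4.2.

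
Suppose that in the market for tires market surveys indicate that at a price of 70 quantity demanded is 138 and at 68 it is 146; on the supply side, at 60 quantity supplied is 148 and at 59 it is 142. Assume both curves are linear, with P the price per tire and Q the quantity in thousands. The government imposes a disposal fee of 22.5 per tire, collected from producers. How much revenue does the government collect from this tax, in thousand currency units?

Demand slope: (146 − 138)/(68 − 70) = -4, so Qd = 418 − 4P.
Supply slope: (142 − 148)/(59 − 60) = 6, so Qs = 6P − 212.
Before the tax: set 418 − 4P = 6P − 212 → P* = 63, Q* = 166.
With the tax collected from producers, supply shifts: Qs = 6(P − 22.5) − 212.
New equilibrium: consumers pay 76.5, producers receive 54, Q = 112. (Wedge: Pb − Ps = 22.5.)
Revenue = t · Q = 22.5 · 112 = 2520.

Tax revenue = 2520 thousand.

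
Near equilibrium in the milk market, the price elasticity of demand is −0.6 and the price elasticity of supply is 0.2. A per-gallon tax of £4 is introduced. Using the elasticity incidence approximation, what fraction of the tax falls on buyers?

Incidence ratio: buyers' share ≈ εs / (εs + |εd|) = 0.2 / (0.2 + 0.6) = 0.25.
Supply is the less elastic side, so buyers bear the smaller share.

Buyers' share ≈ 0.25.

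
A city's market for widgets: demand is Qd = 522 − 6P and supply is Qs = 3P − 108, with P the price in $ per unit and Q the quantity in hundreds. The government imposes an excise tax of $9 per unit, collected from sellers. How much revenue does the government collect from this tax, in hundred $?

Before the tax: set 522 − 6P = 3P − 108 → P* = $70, Q* = 102.
With the tax collected from sellers, supply shifts: Qs = 3(P − 9) − 108.
New equilibrium: buyers pay $73, sellers receive $64, Q = 84. (Wedge: Pb − Ps = 9.)
Revenue = t · Q = 9 · 84 = $756.

Tax revenue = $756 hundred.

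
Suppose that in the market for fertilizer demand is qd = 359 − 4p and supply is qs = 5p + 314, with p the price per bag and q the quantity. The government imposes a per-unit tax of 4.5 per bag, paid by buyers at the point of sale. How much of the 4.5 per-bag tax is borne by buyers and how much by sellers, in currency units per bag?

Buyers bear 2.5 per bag; sellers bear 2 per bag.

Without the tax, 359 − 4p = 5p + 314 gives 9p = 45, so p* = 5 and q* = 339.
With the tax collected from buyers, demand (in seller-price terms) shifts: qd = 359 − 4(p + 4.5).
New equilibrium: buyers pay 7.5, sellers receive 3, q = 329. (Wedge: pb − ps = 4.5.)
Burden on buyers: 2.5; on sellers: 2. (They sum to 4.5.)
The less price-elastic side of the market bears the larger share of a per-unit tax.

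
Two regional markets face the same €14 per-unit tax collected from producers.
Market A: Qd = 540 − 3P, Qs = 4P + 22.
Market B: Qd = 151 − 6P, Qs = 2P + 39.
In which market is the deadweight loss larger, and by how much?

Market A, by €21.

Market A: pre-tax P* = €74, Q* = 318; post-tax Q = 294; deadweight loss = €168.
Market B: pre-tax P* = €14, Q* = 67; post-tax Q = 46; deadweight loss = €147.
Difference: €168 vs €147 → market A is larger by €21.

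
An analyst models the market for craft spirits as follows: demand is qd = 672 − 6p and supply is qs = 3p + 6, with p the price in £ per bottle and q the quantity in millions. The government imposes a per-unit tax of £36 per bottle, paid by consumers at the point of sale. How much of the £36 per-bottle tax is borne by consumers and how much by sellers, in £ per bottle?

Consumers bear £12 per bottle; sellers bear £24 per bottle.

Before the tax: set 672 − 6p = 3p + 6 → p* = £74, q* = 228.
With the tax collected from consumers, demand (in seller-price terms) shifts: qd = 672 − 6(p + 36).
Solving gives q = 156 with consumers paying £86 and sellers receiving £50 (the £36 wedge).
Burden on consumers: £12; on sellers: £24. (They sum to £36.)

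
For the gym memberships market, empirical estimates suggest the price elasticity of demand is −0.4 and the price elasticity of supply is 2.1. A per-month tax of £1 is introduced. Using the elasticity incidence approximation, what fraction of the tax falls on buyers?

Incidence ratio: buyers' share ≈ εs / (εs + |εd|) = 2.1 / (2.1 + 0.4) = 0.84.
Supply is the more elastic side, so buyers bear the larger share.

Buyers' share ≈ 0.84.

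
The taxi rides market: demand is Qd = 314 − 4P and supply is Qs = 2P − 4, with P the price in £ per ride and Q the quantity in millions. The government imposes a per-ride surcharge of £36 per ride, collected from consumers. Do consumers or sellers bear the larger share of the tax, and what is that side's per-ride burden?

Before the tax: set 314 − 4P = 2P − 4 → P* = £53, Q* = 102.
With the tax collected from consumers, demand (in seller-price terms) shifts: Qd = 314 − 4(P + 36).
Solving gives Q = 54 with consumers paying £65 and sellers receiving £29 (the £36 wedge).
Per-ride burden: consumers £12, sellers £24.
Sellers take the larger share because supply is less price-elastic here (demand slope 4 vs supply slope 2).

Sellers bear the larger share: £24 per ride.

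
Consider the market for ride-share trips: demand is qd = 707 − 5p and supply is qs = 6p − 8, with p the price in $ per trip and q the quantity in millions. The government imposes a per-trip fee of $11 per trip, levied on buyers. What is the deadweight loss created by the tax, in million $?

Deadweight loss = $165 million.

Without the tax, 707 − 5p = 6p − 8 gives 11p = 715, so p* = $65 and q* = 382.
With the tax collected from buyers, demand (in seller-price terms) shifts: qd = 707 − 5(p + 11).
New equilibrium: buyers pay $71, sellers receive $60, q = 352. (Wedge: pb − ps = 11.)
Quantity falls by |ΔQ| = |382 − 352| = 30.
DWL = ½ · t · |ΔQ| = ½ · 11 · 30 = $165.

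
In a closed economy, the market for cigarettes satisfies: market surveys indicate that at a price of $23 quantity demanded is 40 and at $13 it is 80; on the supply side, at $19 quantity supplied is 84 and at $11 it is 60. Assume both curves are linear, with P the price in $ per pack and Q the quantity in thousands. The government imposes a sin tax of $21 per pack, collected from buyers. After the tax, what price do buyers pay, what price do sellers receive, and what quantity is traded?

Buyers pay $24; sellers receive $3; quantity = 36.

Demand slope: (80 − 40)/(13 − 23) = -4, so Qd = 132 − 4P.
Supply slope: (60 − 84)/(11 − 19) = 3, so Qs = 3P + 27.
Before the tax: set 132 − 4P = 3P + 27 → P* = $15, Q* = 72.
With the tax collected from buyers, demand (in seller-price terms) shifts: Qd = 132 − 4(P + 21).
New equilibrium: buyers pay $24, sellers receive $3, Q = 36. (Wedge: Pb − Ps = 21.)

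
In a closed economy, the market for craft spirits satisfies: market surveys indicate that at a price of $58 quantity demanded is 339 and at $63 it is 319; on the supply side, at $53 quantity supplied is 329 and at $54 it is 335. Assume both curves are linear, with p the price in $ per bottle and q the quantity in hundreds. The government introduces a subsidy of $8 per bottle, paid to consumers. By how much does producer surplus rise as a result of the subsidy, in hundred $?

Demand slope: (319 − 339)/(63 − 58) = -4, so qd = 571 − 4p.
Supply slope: (335 − 329)/(54 − 53) = 6, so qs = 6p + 11.
Before the subsidy: set 571 − 4p = 6p + 11 → p* = $56, q* = 347.
With a per-unit subsidy paid to consumers, each effectively pays p − 8, so demand becomes qd = 571 − 4(p − 8).
New equilibrium: consumers pay $51.2, producers receive $59.2, q = 366.2. (Wedge: pb − ps = −8.)
ΔPS is the trapezoid between Q = 366.2 and Q = 347 of height $3.2: ½ · (347 + 366.2) · 3.2 = $1141.12.

Producer surplus rises by $1141.12 hundred.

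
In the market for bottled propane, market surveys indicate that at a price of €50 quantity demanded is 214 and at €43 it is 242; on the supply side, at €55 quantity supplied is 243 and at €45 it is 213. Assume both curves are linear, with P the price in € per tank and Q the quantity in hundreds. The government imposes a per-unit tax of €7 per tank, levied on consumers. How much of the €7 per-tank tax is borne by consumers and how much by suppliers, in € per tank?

Consumers bear €3 per tank; suppliers bear €4 per tank.

Demand slope: (242 − 214)/(43 − 50) = -4, so Qd = 414 − 4P.
Supply slope: (213 − 243)/(45 − 55) = 3, so Qs = 3P + 78.
Without the tax, 414 − 4P = 3P + 78 gives 7P = 336, so P* = €48 and Q* = 222.
With the tax collected from consumers, demand (in seller-price terms) shifts: Qd = 414 − 4(P + 7).
Solving gives Q = 210 with consumers paying €51 and suppliers receiving €44 (the €7 wedge).
Burden on consumers: €3; on suppliers: €4. (They sum to €7.)
The less price-elastic side of the market bears the larger share of a per-unit tax.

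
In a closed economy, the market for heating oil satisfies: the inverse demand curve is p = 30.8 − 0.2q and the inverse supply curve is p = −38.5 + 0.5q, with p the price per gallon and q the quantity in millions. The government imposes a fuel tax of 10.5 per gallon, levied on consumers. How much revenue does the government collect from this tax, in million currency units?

Tax revenue = 882 million.

Rewrite in direct form: qd = 154 − 5p and qs = 2p + 77.
Without the tax, 154 − 5p = 2p + 77 gives 7p = 77, so p* = 11 and q* = 99.
With the tax collected from consumers, demand (in seller-price terms) shifts: qd = 154 − 5(p + 10.5).
New equilibrium: consumers pay 14, suppliers receive 3.5, q = 84. (Wedge: pb − ps = 10.5.)
Revenue = t · Q = 10.5 · 84 = 882.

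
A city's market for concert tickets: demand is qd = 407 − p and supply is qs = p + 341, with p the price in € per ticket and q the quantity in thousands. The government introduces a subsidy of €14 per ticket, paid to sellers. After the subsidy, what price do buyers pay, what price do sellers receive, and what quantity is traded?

Buyers pay €26; sellers receive €40; quantity = 381.

Without the subsidy, 407 − p = p + 341 gives 2p = 66, so p* = €33 and q* = 374.
With a per-unit subsidy paid to sellers, each receives p + 14 per unit sold, so supply becomes qs = (p + 14) + 341.
Solving gives q = 381 with buyers paying €26 and sellers receiving €40 (the €14 wedge).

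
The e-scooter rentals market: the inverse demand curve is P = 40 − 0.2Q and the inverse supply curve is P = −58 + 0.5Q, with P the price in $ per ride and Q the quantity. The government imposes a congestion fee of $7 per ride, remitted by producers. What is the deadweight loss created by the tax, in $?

Inverting to Q(P) form: Qd = 200 − 5P; Qs = 2P + 116.
Before the tax: set 200 − 5P = 2P + 116 → P* = $12, Q* = 140.
With the tax collected from producers, supply shifts: Qs = 2(P − 7) + 116.
New equilibrium: buyers pay $14, producers receive $7, Q = 130. (Wedge: Pb − Ps = 7.)
Quantity falls by |ΔQ| = |140 − 130| = 10.
DWL = ½ · t · |ΔQ| = ½ · 7 · 10 = $35.

Deadweight loss = $35.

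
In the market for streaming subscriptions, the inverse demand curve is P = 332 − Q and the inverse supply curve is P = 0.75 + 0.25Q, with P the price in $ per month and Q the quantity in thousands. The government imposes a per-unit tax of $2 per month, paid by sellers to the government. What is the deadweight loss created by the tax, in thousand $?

Deadweight loss = $1.6 thousand.

Inverting to Q(P) form: Qd = 332 − P; Qs = 4P − 3.
Before the tax: set 332 − P = 4P − 3 → P* = $67, Q* = 265.
With the tax collected from sellers, supply shifts: Qs = 4(P − 2) − 3.
Solving gives Q = 263.4 with buyers paying $68.6 and sellers receiving $66.6 (the $2 wedge).
Quantity falls by |ΔQ| = |265 − 263.4| = 1.6.
DWL = ½ · t · |ΔQ| = ½ · 2 · 1.6 = $1.6.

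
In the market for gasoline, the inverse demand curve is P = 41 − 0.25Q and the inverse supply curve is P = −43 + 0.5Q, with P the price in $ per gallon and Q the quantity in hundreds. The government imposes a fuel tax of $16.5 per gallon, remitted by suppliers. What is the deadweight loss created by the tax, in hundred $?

Deadweight loss = $181.5 hundred.

Inverting to Q(P) form: Qd = 164 − 4P; Qs = 2P + 86.
Without the tax, 164 − 4P = 2P + 86 gives 6P = 78, so P* = $13 and Q* = 112.
With the tax collected from suppliers, supply shifts: Qs = 2(P − 16.5) + 86.
New equilibrium: buyers pay $18.5, suppliers receive $2, Q = 90. (Wedge: Pb − Ps = 16.5.)
Quantity falls by |ΔQ| = |112 − 90| = 22.
DWL = ½ · t · |ΔQ| = ½ · 16.5 · 22 = $181.5.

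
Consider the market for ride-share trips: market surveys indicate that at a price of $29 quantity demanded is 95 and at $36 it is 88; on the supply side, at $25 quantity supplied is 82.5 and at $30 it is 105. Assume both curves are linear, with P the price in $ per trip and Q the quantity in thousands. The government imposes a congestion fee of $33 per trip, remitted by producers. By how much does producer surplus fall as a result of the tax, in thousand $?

Demand slope: (88 − 95)/(36 − 29) = -1, so Qd = 124 − P.
Supply slope: (105 − 82.5)/(30 − 25) = 4.5, so Qs = 4.5P − 30.
Before the tax: set 124 − P = 4.5P − 30 → P* = $28, Q* = 96.
With the tax collected from producers, supply shifts: Qs = 4.5(P − 33) − 30.
New equilibrium: buyers pay $55, producers receive $22, Q = 69. (Wedge: Pb − Ps = 33.)
ΔPS is the trapezoid between Q = 69 and Q = 96 of height $6: ½ · (96 + 69) · 6 = $495.

Producer surplus falls by $495 thousand.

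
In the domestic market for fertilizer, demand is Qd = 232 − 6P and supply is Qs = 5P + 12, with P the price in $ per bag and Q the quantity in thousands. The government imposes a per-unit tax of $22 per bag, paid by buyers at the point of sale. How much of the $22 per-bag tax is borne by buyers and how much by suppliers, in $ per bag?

Before the tax: set 232 − 6P = 5P + 12 → P* = $20, Q* = 112.
With the tax collected from buyers, demand (in seller-price terms) shifts: Qd = 232 − 6(P + 22).
Solving gives Q = 52 with buyers paying $30 and suppliers receiving $8 (the $22 wedge).
Burden on buyers: $10; on suppliers: $12. (They sum to $22.)
The less price-elastic side of the market bears the larger share of a per-unit tax.

Buyers bear $10 per bag; suppliers bear $12 per bag.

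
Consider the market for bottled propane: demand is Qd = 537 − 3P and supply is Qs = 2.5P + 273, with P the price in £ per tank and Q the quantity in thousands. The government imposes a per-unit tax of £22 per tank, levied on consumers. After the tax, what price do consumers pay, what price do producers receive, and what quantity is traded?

Consumers pay £58; producers receive £36; quantity = 363.

Without the tax, 537 − 3P = 2.5P + 273 gives 5.5P = 264, so P* = £48 and Q* = 393.
With the tax collected from consumers, demand (in seller-price terms) shifts: Qd = 537 − 3(P + 22).
Solving gives Q = 363 with consumers paying £58 and producers receiving £36 (the £22 wedge).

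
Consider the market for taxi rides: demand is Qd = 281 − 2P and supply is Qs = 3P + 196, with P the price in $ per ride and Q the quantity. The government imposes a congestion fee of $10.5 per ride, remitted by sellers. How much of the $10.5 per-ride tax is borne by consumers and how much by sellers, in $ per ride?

Before the tax: set 281 − 2P = 3P + 196 → P* = $17, Q* = 247.
With the tax collected from sellers, supply shifts: Qs = 3(P − 10.5) + 196.
Solving gives Q = 234.4 with consumers paying $23.3 and sellers receiving $12.8 (the $10.5 wedge).
Burden on consumers: $6.3; on sellers: $4.2. (They sum to $10.5.)

Consumers bear $6.3 per ride; sellers bear $4.2 per ride.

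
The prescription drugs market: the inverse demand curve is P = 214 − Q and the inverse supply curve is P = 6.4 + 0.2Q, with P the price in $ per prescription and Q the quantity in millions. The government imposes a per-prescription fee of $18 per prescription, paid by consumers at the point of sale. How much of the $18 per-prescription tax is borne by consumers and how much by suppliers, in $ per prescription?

Consumers bear $15 per prescription; suppliers bear $3 per prescription.

Rewrite in direct form: Qd = 214 − P and Qs = 5P − 32.
Without the tax, 214 − P = 5P − 32 gives 6P = 246, so P* = $41 and Q* = 173.
With the tax collected from consumers, demand (in seller-price terms) shifts: Qd = 214 − (P + 18).
Solving gives Q = 158 with consumers paying $56 and suppliers receiving $38 (the $18 wedge).
Burden on consumers: $15; on suppliers: $3. (They sum to $18.)
The less price-elastic side of the market bears the larger share of a per-unit tax.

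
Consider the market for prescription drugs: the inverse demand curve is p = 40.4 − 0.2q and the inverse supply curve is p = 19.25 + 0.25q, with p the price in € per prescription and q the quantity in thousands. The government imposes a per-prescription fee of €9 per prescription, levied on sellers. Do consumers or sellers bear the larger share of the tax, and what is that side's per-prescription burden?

Sellers bear the larger share: €5 per prescription.

Rewrite in direct form: qd = 202 − 5p and qs = 4p − 77.
Before the tax: set 202 − 5p = 4p − 77 → p* = €31, q* = 47.
With the tax collected from sellers, supply shifts: qs = 4(p − 9) − 77.
Solving gives q = 27 with consumers paying €35 and sellers receiving €26 (the €9 wedge).
Per-prescription burden: consumers €4, sellers €5.
Sellers take the larger share because supply is less price-elastic here (demand slope 5 vs supply slope 4).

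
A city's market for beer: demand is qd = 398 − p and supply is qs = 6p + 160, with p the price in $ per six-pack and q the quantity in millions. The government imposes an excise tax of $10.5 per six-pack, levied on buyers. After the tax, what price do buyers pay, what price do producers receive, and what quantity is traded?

Before the tax: set 398 − p = 6p + 160 → p* = $34, q* = 364.
With the tax collected from buyers, demand (in seller-price terms) shifts: qd = 398 − (p + 10.5).
Solving gives q = 355 with buyers paying $43 and producers receiving $32.5 (the $10.5 wedge).
The less price-elastic side of the market bears the larger share of a per-unit tax.

Buyers pay $43; producers receive $32.5; quantity = 355.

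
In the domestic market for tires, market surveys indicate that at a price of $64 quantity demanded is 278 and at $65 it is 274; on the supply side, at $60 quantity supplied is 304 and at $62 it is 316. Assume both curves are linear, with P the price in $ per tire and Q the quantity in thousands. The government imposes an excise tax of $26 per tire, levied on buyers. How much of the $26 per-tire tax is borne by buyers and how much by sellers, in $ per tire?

Demand slope: (274 − 278)/(65 − 64) = -4, so Qd = 534 − 4P.
Supply slope: (316 − 304)/(62 − 60) = 6, so Qs = 6P − 56.
Before the tax: set 534 − 4P = 6P − 56 → P* = $59, Q* = 298.
With the tax collected from buyers, demand (in seller-price terms) shifts: Qd = 534 − 4(P + 26).
Solving gives Q = 235.6 with buyers paying $74.6 and sellers receiving $48.6 (the $26 wedge).
Burden on buyers: $15.6; on sellers: $10.4. (They sum to $26.)

Buyers bear $15.6 per tire; sellers bear $10.4 per tire.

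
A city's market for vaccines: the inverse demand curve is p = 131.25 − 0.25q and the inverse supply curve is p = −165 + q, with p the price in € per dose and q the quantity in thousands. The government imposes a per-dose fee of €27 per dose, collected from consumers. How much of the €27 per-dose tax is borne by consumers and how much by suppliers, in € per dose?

Consumers bear €5.4 per dose; suppliers bear €21.6 per dose.

Rewrite in direct form: qd = 525 − 4p and qs = p + 165.
Before the tax: set 525 − 4p = p + 165 → p* = €72, q* = 237.
With the tax collected from consumers, demand (in seller-price terms) shifts: qd = 525 − 4(p + 27).
New equilibrium: consumers pay €77.4, suppliers receive €50.4, q = 215.4. (Wedge: pb − ps = 27.)
Burden on consumers: €5.4; on suppliers: €21.6. (They sum to €27.)
The less price-elastic side of the market bears the larger share of a per-unit tax.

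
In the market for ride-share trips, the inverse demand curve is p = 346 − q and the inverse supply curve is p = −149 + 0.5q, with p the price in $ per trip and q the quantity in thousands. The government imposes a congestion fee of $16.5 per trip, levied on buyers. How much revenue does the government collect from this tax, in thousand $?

Inverting to q(p) form: qd = 346 − p; qs = 2p + 298.
Without the tax, 346 − p = 2p + 298 gives 3p = 48, so p* = $16 and q* = 330.
With the tax collected from buyers, demand (in seller-price terms) shifts: qd = 346 − (p + 16.5).
New equilibrium: buyers pay $27, producers receive $10.5, q = 319. (Wedge: pb − ps = 16.5.)
Revenue = t · Q = 16.5 · 319 = $5263.5.

Tax revenue = $5263.5 thousand.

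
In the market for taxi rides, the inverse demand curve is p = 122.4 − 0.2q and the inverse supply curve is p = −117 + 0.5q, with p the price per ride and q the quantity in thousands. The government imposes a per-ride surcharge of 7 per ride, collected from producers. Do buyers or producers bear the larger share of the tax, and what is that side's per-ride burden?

Producers bear the larger share: 5 per ride.

Rewrite in direct form: qd = 612 − 5p and qs = 2p + 234.
Without the tax, 612 − 5p = 2p + 234 gives 7p = 378, so p* = 54 and q* = 342.
With the tax collected from producers, supply shifts: qs = 2(p − 7) + 234.
New equilibrium: buyers pay 56, producers receive 49, q = 332. (Wedge: pb − ps = 7.)
Per-ride burden: buyers 2, producers 5.
Producers take the larger share because supply is less price-elastic here (demand slope 5 vs supply slope 2).
The less price-elastic side of the market bears the larger share of a per-unit tax.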